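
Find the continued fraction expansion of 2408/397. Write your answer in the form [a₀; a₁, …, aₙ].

[6; 15, 3, 1, 2, 2]

2408 ÷ 397 → quotient 6, remainder 26
397 ÷ 26 → quotient 15, remainder 7
26 ÷ 7 → quotient 3, remainder 5
7 ÷ 5 → quotient 1, remainder 2
5 ÷ 2 → quotient 2, remainder 1
2 ÷ 1 → quotient 2, remainder 0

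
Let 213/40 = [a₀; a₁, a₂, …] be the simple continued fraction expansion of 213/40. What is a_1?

213 = 5·40 + 13, so a_0 = 5
40 = 3·13 + 1, so a_1 = 3

3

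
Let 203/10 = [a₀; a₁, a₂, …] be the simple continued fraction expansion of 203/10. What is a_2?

3

203 = 20·10 + 3, so a_0 = 20
10 = 3·3 + 1, so a_1 = 3
3 = 3·1 + 0, so a_2 = 3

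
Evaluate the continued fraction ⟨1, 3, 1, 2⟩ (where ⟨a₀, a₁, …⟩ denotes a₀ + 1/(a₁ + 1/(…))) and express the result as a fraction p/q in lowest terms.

a_0 = 1: 1/1
a_1 = 3: 4/3
a_2 = 1: 5/4
a_3 = 2: 14/11

14/11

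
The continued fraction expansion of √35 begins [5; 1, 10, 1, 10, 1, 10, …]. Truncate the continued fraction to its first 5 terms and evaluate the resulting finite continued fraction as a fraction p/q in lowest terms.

775/131

Start with 10.
1 + 1/(10/1) = 1 + 1/10 = 11/10
10 + 1/(11/10) = 10 + 10/11 = 120/11
1 + 1/(120/11) = 1 + 11/120 = 131/120
5 + 1/(131/120) = 5 + 120/131 = 775/131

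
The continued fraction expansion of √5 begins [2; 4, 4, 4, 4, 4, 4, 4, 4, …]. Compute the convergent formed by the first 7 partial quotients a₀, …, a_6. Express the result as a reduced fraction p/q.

Start with 4.
4 + 1/(4/1) = 4 + 1/4 = 17/4
4 + 1/(17/4) = 4 + 4/17 = 72/17
4 + 1/(72/17) = 4 + 17/72 = 305/72
4 + 1/(305/72) = 4 + 72/305 = 1292/305
4 + 1/(1292/305) = 4 + 305/1292 = 5473/1292
2 + 1/(5473/1292) = 2 + 1292/5473 = 12238/5473

12238/5473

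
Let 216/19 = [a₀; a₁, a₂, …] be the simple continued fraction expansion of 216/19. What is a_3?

2

⌊216/19⌋ = 11, remainder 7
⌊19/7⌋ = 2, remainder 5
⌊7/5⌋ = 1, remainder 2
⌊5/2⌋ = 2, remainder 1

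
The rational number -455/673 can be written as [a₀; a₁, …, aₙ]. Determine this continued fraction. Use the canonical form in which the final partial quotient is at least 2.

Run the Euclidean algorithm, recording each quotient:
⌊-455/673⌋ = -1, remainder 218
⌊673/218⌋ = 3, remainder 19
⌊218/19⌋ = 11, remainder 9
⌊19/9⌋ = 2, remainder 1
⌊9/1⌋ = 9, remainder 0

[-1; 3, 11, 2, 9]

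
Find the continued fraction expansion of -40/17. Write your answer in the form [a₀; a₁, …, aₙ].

[-3; 1, 1, 1, 5]

Run the Euclidean algorithm, recording each quotient:
-40 = -3·17 + 11, so a_0 = -3
17 = 1·11 + 6, so a_1 = 1
11 = 1·6 + 5, so a_2 = 1
6 = 1·5 + 1, so a_3 = 1
5 = 5·1 + 0, so a_4 = 5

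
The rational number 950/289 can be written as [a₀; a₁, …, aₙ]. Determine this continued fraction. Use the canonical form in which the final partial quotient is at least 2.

950 = 3·289 + 83, so a_0 = 3
289 = 3·83 + 40, so a_1 = 3
83 = 2·40 + 3, so a_2 = 2
40 = 13·3 + 1, so a_3 = 13
3 = 3·1 + 0, so a_4 = 3

[3; 3, 2, 13, 3]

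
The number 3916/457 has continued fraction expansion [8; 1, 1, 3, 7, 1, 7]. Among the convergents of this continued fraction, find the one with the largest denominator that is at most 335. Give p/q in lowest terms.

497/58

a_0 = 8: 8/1  (≤ bound)
a_1 = 1: 9/1  (≤ bound)
a_2 = 1: 17/2  (≤ bound)
a_3 = 3: 60/7  (≤ bound)
a_4 = 7: 437/51  (≤ bound)
a_5 = 1: 497/58  (≤ bound)
a_6 = 7: 3916/457  (> 335, stop)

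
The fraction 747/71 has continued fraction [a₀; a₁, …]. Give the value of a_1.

Run the Euclidean algorithm, recording each quotient:
⌊747/71⌋ = 10, remainder 37
⌊71/37⌋ = 1, remainder 34

1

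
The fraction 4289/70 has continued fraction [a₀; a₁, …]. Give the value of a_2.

1

Apply division with remainder until the remainder is 0:
⌊4289/70⌋ = 61, remainder 19
⌊70/19⌋ = 3, remainder 13
⌊19/13⌋ = 1, remainder 6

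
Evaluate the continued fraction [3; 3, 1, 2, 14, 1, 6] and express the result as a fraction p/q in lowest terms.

3835/1172

Start with 6.
1 + 1/(6/1) = 1 + 1/6 = 7/6
14 + 1/(7/6) = 14 + 6/7 = 104/7
2 + 1/(104/7) = 2 + 7/104 = 215/104
1 + 1/(215/104) = 1 + 104/215 = 319/215
3 + 1/(319/215) = 3 + 215/319 = 1172/319
3 + 1/(1172/319) = 3 + 319/1172 = 3835/1172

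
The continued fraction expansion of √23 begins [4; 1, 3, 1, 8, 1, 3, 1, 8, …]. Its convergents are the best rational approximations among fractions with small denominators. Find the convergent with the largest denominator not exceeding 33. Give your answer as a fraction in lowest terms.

24/5

a_0 = 4: 4/1  (≤ bound)
a_1 = 1: 5/1  (≤ bound)
a_2 = 3: 19/4  (≤ bound)
a_3 = 1: 24/5  (≤ bound)
a_4 = 8: 211/44  (> 33, stop)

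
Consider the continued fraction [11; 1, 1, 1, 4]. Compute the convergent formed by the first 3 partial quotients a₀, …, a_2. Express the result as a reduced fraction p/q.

23/2

Start with 1.
1 + 1/(1/1) = 1 + 1/1 = 2/1
11 + 1/(2/1) = 11 + 1/2 = 23/2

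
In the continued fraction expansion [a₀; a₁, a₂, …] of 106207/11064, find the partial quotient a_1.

106207 ÷ 11064 → quotient 9, remainder 6631
11064 ÷ 6631 → quotient 1, remainder 4433

1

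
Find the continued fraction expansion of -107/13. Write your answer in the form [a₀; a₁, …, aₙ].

[-9; 1, 3, 3]

⌊-107/13⌋ = -9, remainder 10
⌊13/10⌋ = 1, remainder 3
⌊10/3⌋ = 3, remainder 1
⌊3/1⌋ = 3, remainder 0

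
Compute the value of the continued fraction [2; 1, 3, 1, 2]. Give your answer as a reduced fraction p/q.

39/14

Work from the innermost term outward:
Start with 2.
1 + 1/(2/1) = 1 + 1/2 = 3/2
3 + 1/(3/2) = 3 + 2/3 = 11/3
1 + 1/(11/3) = 1 + 3/11 = 14/11
2 + 1/(14/11) = 2 + 11/14 = 39/14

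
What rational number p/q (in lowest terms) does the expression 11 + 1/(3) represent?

Work from the innermost term outward:
Start with 3.
11 + 1/(3/1) = 11 + 1/3 = 34/3

34/3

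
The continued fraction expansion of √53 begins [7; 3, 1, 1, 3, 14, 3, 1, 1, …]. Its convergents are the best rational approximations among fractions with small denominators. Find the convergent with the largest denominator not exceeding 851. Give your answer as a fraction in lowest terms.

2599/357

List convergents until the denominator exceeds the bound:
a_0 = 7: 7/1  (≤ bound)
a_1 = 3: 22/3  (≤ bound)
a_2 = 1: 29/4  (≤ bound)
a_3 = 1: 51/7  (≤ bound)
a_4 = 3: 182/25  (≤ bound)
a_5 = 14: 2599/357  (≤ bound)
a_6 = 3: 7979/1096  (> 851, stop)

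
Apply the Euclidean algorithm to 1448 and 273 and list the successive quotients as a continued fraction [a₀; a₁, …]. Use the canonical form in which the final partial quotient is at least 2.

[5; 3, 3, 2, 5, 2]

Apply division with remainder until the remainder is 0:
⌊1448/273⌋ = 5, remainder 83
⌊273/83⌋ = 3, remainder 24
⌊83/24⌋ = 3, remainder 11
⌊24/11⌋ = 2, remainder 2
⌊11/2⌋ = 5, remainder 1
⌊2/1⌋ = 2, remainder 0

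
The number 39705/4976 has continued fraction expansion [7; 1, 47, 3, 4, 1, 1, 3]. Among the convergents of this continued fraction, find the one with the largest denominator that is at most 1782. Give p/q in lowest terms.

a_0 = 7: 7/1  (≤ bound)
a_1 = 1: 8/1  (≤ bound)
a_2 = 47: 383/48  (≤ bound)
a_3 = 3: 1157/145  (≤ bound)
a_4 = 4: 5011/628  (≤ bound)
a_5 = 1: 6168/773  (≤ bound)
a_6 = 1: 11179/1401  (≤ bound)
a_7 = 3: 39705/4976  (> 1782, stop)

11179/1401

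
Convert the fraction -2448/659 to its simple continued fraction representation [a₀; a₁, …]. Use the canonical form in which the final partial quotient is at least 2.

[-4; 3, 1, 1, 46, 2]

⌊-2448/659⌋ = -4, remainder 188
⌊659/188⌋ = 3, remainder 95
⌊188/95⌋ = 1, remainder 93
⌊95/93⌋ = 1, remainder 2
⌊93/2⌋ = 46, remainder 1
⌊2/1⌋ = 2, remainder 0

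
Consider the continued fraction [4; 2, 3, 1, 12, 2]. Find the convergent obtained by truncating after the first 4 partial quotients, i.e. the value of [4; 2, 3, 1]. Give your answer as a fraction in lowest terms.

Start with 1.
3 + 1/(1/1) = 3 + 1/1 = 4/1
2 + 1/(4/1) = 2 + 1/4 = 9/4
4 + 1/(9/4) = 4 + 4/9 = 40/9

40/9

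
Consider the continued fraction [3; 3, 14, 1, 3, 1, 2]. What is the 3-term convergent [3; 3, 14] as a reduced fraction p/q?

Collapse the nested fraction from the inside out:
Start with 14.
3 + 1/(14/1) = 3 + 1/14 = 43/14
3 + 1/(43/14) = 3 + 14/43 = 143/43

143/43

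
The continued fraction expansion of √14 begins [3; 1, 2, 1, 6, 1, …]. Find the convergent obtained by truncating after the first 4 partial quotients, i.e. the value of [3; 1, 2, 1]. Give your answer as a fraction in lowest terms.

Compute successive convergents:
a_0 = 3: 3/1
a_1 = 1: 4/1
a_2 = 2: 11/3
a_3 = 1: 15/4

15/4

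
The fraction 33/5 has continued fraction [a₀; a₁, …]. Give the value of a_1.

1

⌊33/5⌋ = 6, remainder 3
⌊5/3⌋ = 1, remainder 2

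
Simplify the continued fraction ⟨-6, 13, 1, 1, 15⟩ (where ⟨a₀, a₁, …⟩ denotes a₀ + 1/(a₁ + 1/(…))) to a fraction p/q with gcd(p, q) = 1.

-2483/419

Start with 15.
1 + 1/(15/1) = 1 + 1/15 = 16/15
1 + 1/(16/15) = 1 + 15/16 = 31/16
13 + 1/(31/16) = 13 + 16/31 = 419/31
-6 + 1/(419/31) = -6 + 31/419 = -2483/419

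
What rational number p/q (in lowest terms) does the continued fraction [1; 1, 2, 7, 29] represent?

Collapse the nested fraction from the inside out:
Start with 29.
7 + 1/(29/1) = 7 + 1/29 = 204/29
2 + 1/(204/29) = 2 + 29/204 = 437/204
1 + 1/(437/204) = 1 + 204/437 = 641/437
1 + 1/(641/437) = 1 + 437/641 = 1078/641

1078/641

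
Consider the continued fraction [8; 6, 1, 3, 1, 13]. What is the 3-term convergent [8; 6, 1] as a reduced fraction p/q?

57/7

Start with 1.
6 + 1/(1/1) = 6 + 1/1 = 7/1
8 + 1/(7/1) = 8 + 1/7 = 57/7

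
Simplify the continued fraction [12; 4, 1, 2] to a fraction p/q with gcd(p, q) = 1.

171/14

Start with 2.
1 + 1/(2/1) = 1 + 1/2 = 3/2
4 + 1/(3/2) = 4 + 2/3 = 14/3
12 + 1/(14/3) = 12 + 3/14 = 171/14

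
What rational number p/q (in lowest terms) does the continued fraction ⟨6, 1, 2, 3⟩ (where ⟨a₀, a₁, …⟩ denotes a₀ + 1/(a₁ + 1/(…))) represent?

Compute successive convergents:
a_0 = 6: 6/1
a_1 = 1: 7/1
a_2 = 2: 20/3
a_3 = 3: 67/10

67/10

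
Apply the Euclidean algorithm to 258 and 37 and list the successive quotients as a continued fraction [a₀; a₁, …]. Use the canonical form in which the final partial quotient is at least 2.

Repeatedly divide and take the remainder:
⌊258/37⌋ = 6, remainder 36
⌊37/36⌋ = 1, remainder 1
⌊36/1⌋ = 36, remainder 0

[6; 1, 36]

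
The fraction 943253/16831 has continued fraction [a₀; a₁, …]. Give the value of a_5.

943253 ÷ 16831 → quotient 56, remainder 717
16831 ÷ 717 → quotient 23, remainder 340
717 ÷ 340 → quotient 2, remainder 37
340 ÷ 37 → quotient 9, remainder 7
37 ÷ 7 → quotient 5, remainder 2
7 ÷ 2 → quotient 3, remainder 1

3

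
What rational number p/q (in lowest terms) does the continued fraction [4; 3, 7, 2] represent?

203/47

Start with 2.
7 + 1/(2/1) = 7 + 1/2 = 15/2
3 + 1/(15/2) = 3 + 2/15 = 47/15
4 + 1/(47/15) = 4 + 15/47 = 203/47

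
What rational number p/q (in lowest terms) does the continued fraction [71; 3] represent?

214/3

Compute successive convergents:
a_0 = 71: 71/1
a_1 = 3: 214/3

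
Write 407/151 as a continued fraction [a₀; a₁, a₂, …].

[2; 1, 2, 3, 1, 1, 6]

407 = 2·151 + 105, so a_0 = 2
151 = 1·105 + 46, so a_1 = 1
105 = 2·46 + 13, so a_2 = 2
46 = 3·13 + 7, so a_3 = 3
13 = 1·7 + 6, so a_4 = 1
7 = 1·6 + 1, so a_5 = 1
6 = 6·1 + 0, so a_6 = 6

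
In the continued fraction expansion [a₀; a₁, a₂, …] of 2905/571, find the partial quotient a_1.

11

Run the Euclidean algorithm, recording each quotient:
⌊2905/571⌋ = 5, remainder 50
⌊571/50⌋ = 11, remainder 21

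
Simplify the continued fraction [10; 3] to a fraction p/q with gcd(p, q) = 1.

31/3

Work from the innermost term outward:
Start with 3.
10 + 1/(3/1) = 10 + 1/3 = 31/3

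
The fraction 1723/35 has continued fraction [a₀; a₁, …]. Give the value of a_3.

1723 ÷ 35 → quotient 49, remainder 8
35 ÷ 8 → quotient 4, remainder 3
8 ÷ 3 → quotient 2, remainder 2
3 ÷ 2 → quotient 1, remainder 1

1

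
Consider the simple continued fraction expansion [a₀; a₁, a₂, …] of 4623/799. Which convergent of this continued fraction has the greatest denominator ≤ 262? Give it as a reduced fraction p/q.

1487/257

List convergents until the denominator exceeds the bound:
a_0 = 5: 5/1  (≤ bound)
a_1 = 1: 6/1  (≤ bound)
a_2 = 3: 23/4  (≤ bound)
a_3 = 1: 29/5  (≤ bound)
a_4 = 2: 81/14  (≤ bound)
a_5 = 18: 1487/257  (≤ bound)
a_6 = 1: 1568/271  (> 262, stop)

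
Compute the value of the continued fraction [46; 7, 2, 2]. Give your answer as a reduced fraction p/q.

Work from the innermost term outward:
Start with 2.
2 + 1/(2/1) = 2 + 1/2 = 5/2
7 + 1/(5/2) = 7 + 2/5 = 37/5
46 + 1/(37/5) = 46 + 5/37 = 1707/37

1707/37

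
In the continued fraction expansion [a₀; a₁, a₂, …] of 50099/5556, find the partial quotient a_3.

50099 ÷ 5556 → quotient 9, remainder 95
5556 ÷ 95 → quotient 58, remainder 46
95 ÷ 46 → quotient 2, remainder 3
46 ÷ 3 → quotient 15, remainder 1

15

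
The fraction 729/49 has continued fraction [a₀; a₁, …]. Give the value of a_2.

7

⌊729/49⌋ = 14, remainder 43
⌊49/43⌋ = 1, remainder 6
⌊43/6⌋ = 7, remainder 1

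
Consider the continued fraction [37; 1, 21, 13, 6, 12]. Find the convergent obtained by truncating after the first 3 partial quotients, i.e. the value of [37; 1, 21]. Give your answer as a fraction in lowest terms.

835/22

a_0 = 37: 37/1
a_1 = 1: 38/1
a_2 = 21: 835/22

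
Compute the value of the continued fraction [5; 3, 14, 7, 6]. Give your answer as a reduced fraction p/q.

9943/1867

a_0 = 5: 5/1
a_1 = 3: 16/3
a_2 = 14: 229/43
a_3 = 7: 1619/304
a_4 = 6: 9943/1867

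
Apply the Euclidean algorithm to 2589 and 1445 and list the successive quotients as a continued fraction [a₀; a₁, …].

2589 = 1·1445 + 1144, so a_0 = 1
1445 = 1·1144 + 301, so a_1 = 1
1144 = 3·301 + 241, so a_2 = 3
301 = 1·241 + 60, so a_3 = 1
241 = 4·60 + 1, so a_4 = 4
60 = 60·1 + 0, so a_5 = 60

[1; 1, 3, 1, 4, 60]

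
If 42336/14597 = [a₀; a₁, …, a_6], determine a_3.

30

42336 ÷ 14597 → quotient 2, remainder 13142
14597 ÷ 13142 → quotient 1, remainder 1455
13142 ÷ 1455 → quotient 9, remainder 47
1455 ÷ 47 → quotient 30, remainder 45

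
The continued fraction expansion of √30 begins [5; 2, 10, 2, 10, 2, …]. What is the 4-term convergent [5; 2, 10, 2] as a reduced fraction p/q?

241/44

Start with 2.
10 + 1/(2/1) = 10 + 1/2 = 21/2
2 + 1/(21/2) = 2 + 2/21 = 44/21
5 + 1/(44/21) = 5 + 21/44 = 241/44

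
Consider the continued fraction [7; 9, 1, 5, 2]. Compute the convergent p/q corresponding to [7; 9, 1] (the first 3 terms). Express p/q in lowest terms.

71/10

Use the convergent recurrence hₖ = aₖ·hₖ₋₁ + hₖ₋₂ (and likewise for the denominators kₖ):
a_0 = 7: 7/1
a_1 = 9: 64/9
a_2 = 1: 71/10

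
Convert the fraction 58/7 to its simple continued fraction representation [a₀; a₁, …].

[8; 3, 2]

Apply division with remainder until the remainder is 0:
58 ÷ 7 → quotient 8, remainder 2
7 ÷ 2 → quotient 3, remainder 1
2 ÷ 1 → quotient 2, remainder 0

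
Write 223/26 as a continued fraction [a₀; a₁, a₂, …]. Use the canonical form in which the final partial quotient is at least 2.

Apply division with remainder until the remainder is 0:
223 = 8·26 + 15, so a_0 = 8
26 = 1·15 + 11, so a_1 = 1
15 = 1·11 + 4, so a_2 = 1
11 = 2·4 + 3, so a_3 = 2
4 = 1·3 + 1, so a_4 = 1
3 = 3·1 + 0, so a_5 = 3

[8; 1, 1, 2, 1, 3]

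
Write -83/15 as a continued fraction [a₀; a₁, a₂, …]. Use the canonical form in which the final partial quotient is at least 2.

Repeatedly divide and take the remainder:
⌊-83/15⌋ = -6, remainder 7
⌊15/7⌋ = 2, remainder 1
⌊7/1⌋ = 7, remainder 0

[-6; 2, 7]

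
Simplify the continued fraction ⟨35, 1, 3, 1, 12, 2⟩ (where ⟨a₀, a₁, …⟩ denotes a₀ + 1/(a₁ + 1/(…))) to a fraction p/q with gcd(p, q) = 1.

Start with 2.
12 + 1/(2/1) = 12 + 1/2 = 25/2
1 + 1/(25/2) = 1 + 2/25 = 27/25
3 + 1/(27/25) = 3 + 25/27 = 106/27
1 + 1/(106/27) = 1 + 27/106 = 133/106
35 + 1/(133/106) = 35 + 106/133 = 4761/133

4761/133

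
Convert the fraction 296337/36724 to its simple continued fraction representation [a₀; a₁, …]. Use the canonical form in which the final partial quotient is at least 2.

Run the Euclidean algorithm, recording each quotient:
⌊296337/36724⌋ = 8, remainder 2545
⌊36724/2545⌋ = 14, remainder 1094
⌊2545/1094⌋ = 2, remainder 357
⌊1094/357⌋ = 3, remainder 23
⌊357/23⌋ = 15, remainder 12
⌊23/12⌋ = 1, remainder 11
⌊12/11⌋ = 1, remainder 1
⌊11/1⌋ = 11, remainder 0

[8; 14, 2, 3, 15, 1, 1, 11]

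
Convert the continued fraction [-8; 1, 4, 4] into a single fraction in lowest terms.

a_0 = -8: -8/1
a_1 = 1: -7/1
a_2 = 4: -36/5
a_3 = 4: -151/21

-151/21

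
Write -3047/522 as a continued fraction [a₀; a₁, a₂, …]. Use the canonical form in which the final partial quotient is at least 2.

⌊-3047/522⌋ = -6, remainder 85
⌊522/85⌋ = 6, remainder 12
⌊85/12⌋ = 7, remainder 1
⌊12/1⌋ = 12, remainder 0

[-6; 6, 7, 12]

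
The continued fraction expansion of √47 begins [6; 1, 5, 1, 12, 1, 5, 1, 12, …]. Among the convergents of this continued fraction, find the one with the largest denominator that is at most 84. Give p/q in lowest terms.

List convergents until the denominator exceeds the bound:
a_0 = 6: 6/1  (≤ bound)
a_1 = 1: 7/1  (≤ bound)
a_2 = 5: 41/6  (≤ bound)
a_3 = 1: 48/7  (≤ bound)
a_4 = 12: 617/90  (> 84, stop)

48/7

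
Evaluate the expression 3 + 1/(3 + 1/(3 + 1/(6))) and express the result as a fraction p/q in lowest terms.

a_0 = 3: 3/1
a_1 = 3: 10/3
a_2 = 3: 33/10
a_3 = 6: 208/63

208/63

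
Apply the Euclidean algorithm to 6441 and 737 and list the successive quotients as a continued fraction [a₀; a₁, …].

6441 = 8·737 + 545, so a_0 = 8
737 = 1·545 + 192, so a_1 = 1
545 = 2·192 + 161, so a_2 = 2
192 = 1·161 + 31, so a_3 = 1
161 = 5·31 + 6, so a_4 = 5
31 = 5·6 + 1, so a_5 = 5
6 = 6·1 + 0, so a_6 = 6

[8; 1, 2, 1, 5, 5, 6]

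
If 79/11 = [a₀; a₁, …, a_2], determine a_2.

Apply division with remainder until the remainder is 0:
79 = 7·11 + 2, so a_0 = 7
11 = 5·2 + 1, so a_1 = 5
2 = 2·1 + 0, so a_2 = 2

2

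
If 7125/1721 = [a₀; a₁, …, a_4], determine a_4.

7125 ÷ 1721 → quotient 4, remainder 241
1721 ÷ 241 → quotient 7, remainder 34
241 ÷ 34 → quotient 7, remainder 3
34 ÷ 3 → quotient 11, remainder 1
3 ÷ 1 → quotient 3, remainder 0

3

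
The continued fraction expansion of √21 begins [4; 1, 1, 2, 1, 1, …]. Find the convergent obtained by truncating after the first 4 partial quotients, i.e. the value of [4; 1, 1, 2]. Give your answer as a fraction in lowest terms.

23/5

a_0 = 4: 4/1
a_1 = 1: 5/1
a_2 = 1: 9/2
a_3 = 2: 23/5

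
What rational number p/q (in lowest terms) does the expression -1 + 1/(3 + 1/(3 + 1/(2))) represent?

-16/23

a_0 = -1: -1/1
a_1 = 3: -2/3
a_2 = 3: -7/10
a_3 = 2: -16/23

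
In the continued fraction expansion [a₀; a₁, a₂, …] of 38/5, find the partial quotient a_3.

2

Repeatedly divide and take the remainder:
⌊38/5⌋ = 7, remainder 3
⌊5/3⌋ = 1, remainder 2
⌊3/2⌋ = 1, remainder 1
⌊2/1⌋ = 2, remainder 0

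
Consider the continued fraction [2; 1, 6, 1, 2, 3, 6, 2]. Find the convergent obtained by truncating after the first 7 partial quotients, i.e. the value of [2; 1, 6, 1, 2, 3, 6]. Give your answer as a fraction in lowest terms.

1392/485

a_0 = 2: 2/1
a_1 = 1: 3/1
a_2 = 6: 20/7
a_3 = 1: 23/8
a_4 = 2: 66/23
a_5 = 3: 221/77
a_6 = 6: 1392/485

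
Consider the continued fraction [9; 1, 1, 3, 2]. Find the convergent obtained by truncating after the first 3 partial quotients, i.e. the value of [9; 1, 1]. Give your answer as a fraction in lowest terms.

a_0 = 9: 9/1
a_1 = 1: 10/1
a_2 = 1: 19/2

19/2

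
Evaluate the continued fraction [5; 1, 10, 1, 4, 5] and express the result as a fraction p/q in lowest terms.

1816/307

Compute successive convergents:
a_0 = 5: 5/1
a_1 = 1: 6/1
a_2 = 10: 65/11
a_3 = 1: 71/12
a_4 = 4: 349/59
a_5 = 5: 1816/307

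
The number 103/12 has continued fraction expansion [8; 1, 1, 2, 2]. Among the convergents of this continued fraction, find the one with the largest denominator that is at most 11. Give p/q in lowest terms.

43/5

a_0 = 8: 8/1  (≤ bound)
a_1 = 1: 9/1  (≤ bound)
a_2 = 1: 17/2  (≤ bound)
a_3 = 2: 43/5  (≤ bound)
a_4 = 2: 103/12  (> 11, stop)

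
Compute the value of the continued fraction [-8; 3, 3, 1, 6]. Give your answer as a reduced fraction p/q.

Start with 6.
1 + 1/(6/1) = 1 + 1/6 = 7/6
3 + 1/(7/6) = 3 + 6/7 = 27/7
3 + 1/(27/7) = 3 + 7/27 = 88/27
-8 + 1/(88/27) = -8 + 27/88 = -677/88

-677/88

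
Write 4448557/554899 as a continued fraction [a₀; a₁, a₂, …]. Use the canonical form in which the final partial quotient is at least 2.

4448557 ÷ 554899 → quotient 8, remainder 9365
554899 ÷ 9365 → quotient 59, remainder 2364
9365 ÷ 2364 → quotient 3, remainder 2273
2364 ÷ 2273 → quotient 1, remainder 91
2273 ÷ 91 → quotient 24, remainder 89
91 ÷ 89 → quotient 1, remainder 2
89 ÷ 2 → quotient 44, remainder 1
2 ÷ 1 → quotient 2, remainder 0

[8; 59, 3, 1, 24, 1, 44, 2]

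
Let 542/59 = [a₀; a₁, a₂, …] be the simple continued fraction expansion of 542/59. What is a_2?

542 ÷ 59 → quotient 9, remainder 11
59 ÷ 11 → quotient 5, remainder 4
11 ÷ 4 → quotient 2, remainder 3

2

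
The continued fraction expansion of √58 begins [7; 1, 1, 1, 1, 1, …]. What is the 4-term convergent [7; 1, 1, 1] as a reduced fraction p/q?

Start with 1.
1 + 1/(1/1) = 1 + 1/1 = 2/1
1 + 1/(2/1) = 1 + 1/2 = 3/2
7 + 1/(3/2) = 7 + 2/3 = 23/3

23/3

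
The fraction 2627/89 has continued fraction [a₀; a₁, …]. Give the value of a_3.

14

⌊2627/89⌋ = 29, remainder 46
⌊89/46⌋ = 1, remainder 43
⌊46/43⌋ = 1, remainder 3
⌊43/3⌋ = 14, remainder 1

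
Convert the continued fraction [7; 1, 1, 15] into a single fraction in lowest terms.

Use the convergent recurrence hₖ = aₖ·hₖ₋₁ + hₖ₋₂ (and likewise for the denominators kₖ):
a_0 = 7: 7/1
a_1 = 1: 8/1
a_2 = 1: 15/2
a_3 = 15: 233/31

233/31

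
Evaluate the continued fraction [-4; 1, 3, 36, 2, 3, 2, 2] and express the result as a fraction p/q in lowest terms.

Work from the innermost term outward:
Start with 2.
2 + 1/(2/1) = 2 + 1/2 = 5/2
3 + 1/(5/2) = 3 + 2/5 = 17/5
2 + 1/(17/5) = 2 + 5/17 = 39/17
36 + 1/(39/17) = 36 + 17/39 = 1421/39
3 + 1/(1421/39) = 3 + 39/1421 = 4302/1421
1 + 1/(4302/1421) = 1 + 1421/4302 = 5723/4302
-4 + 1/(5723/4302) = -4 + 4302/5723 = -18590/5723

-18590/5723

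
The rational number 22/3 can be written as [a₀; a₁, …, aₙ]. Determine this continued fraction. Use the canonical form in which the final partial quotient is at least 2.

[7; 3]

Repeatedly divide and take the remainder:
22 = 7·3 + 1, so a_0 = 7
3 = 3·1 + 0, so a_1 = 3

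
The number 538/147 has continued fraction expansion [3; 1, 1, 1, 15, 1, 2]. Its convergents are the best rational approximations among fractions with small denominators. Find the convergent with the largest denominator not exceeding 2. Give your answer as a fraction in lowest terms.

7/2

List convergents until the denominator exceeds the bound:
a_0 = 3: 3/1  (≤ bound)
a_1 = 1: 4/1  (≤ bound)
a_2 = 1: 7/2  (≤ bound)
a_3 = 1: 11/3  (> 2, stop)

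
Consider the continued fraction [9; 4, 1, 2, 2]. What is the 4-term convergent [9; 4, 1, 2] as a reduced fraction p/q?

129/14

a_0 = 9: 9/1
a_1 = 4: 37/4
a_2 = 1: 46/5
a_3 = 2: 129/14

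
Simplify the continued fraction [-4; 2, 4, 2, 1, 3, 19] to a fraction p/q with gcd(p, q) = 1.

-7323/2062

Use the convergent recurrence hₖ = aₖ·hₖ₋₁ + hₖ₋₂ (and likewise for the denominators kₖ):
a_0 = -4: -4/1
a_1 = 2: -7/2
a_2 = 4: -32/9
a_3 = 2: -71/20
a_4 = 1: -103/29
a_5 = 3: -380/107
a_6 = 19: -7323/2062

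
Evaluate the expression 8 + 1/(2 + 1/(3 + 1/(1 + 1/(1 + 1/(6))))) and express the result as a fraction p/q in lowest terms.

886/105

Starting at the tail and folding back:
Start with 6.
1 + 1/(6/1) = 1 + 1/6 = 7/6
1 + 1/(7/6) = 1 + 6/7 = 13/7
3 + 1/(13/7) = 3 + 7/13 = 46/13
2 + 1/(46/13) = 2 + 13/46 = 105/46
8 + 1/(105/46) = 8 + 46/105 = 886/105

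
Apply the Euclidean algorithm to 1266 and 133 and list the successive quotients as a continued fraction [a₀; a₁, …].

Repeatedly divide and take the remainder:
1266 ÷ 133 → quotient 9, remainder 69
133 ÷ 69 → quotient 1, remainder 64
69 ÷ 64 → quotient 1, remainder 5
64 ÷ 5 → quotient 12, remainder 4
5 ÷ 4 → quotient 1, remainder 1
4 ÷ 1 → quotient 4, remainder 0

[9; 1, 1, 12, 1, 4]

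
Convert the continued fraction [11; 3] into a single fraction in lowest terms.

Start with 3.
11 + 1/(3/1) = 11 + 1/3 = 34/3

34/3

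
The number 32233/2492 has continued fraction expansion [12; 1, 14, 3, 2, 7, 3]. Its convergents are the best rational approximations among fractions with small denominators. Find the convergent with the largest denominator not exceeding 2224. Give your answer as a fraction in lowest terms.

10283/795

a_0 = 12: 12/1  (≤ bound)
a_1 = 1: 13/1  (≤ bound)
a_2 = 14: 194/15  (≤ bound)
a_3 = 3: 595/46  (≤ bound)
a_4 = 2: 1384/107  (≤ bound)
a_5 = 7: 10283/795  (≤ bound)
a_6 = 3: 32233/2492  (> 2224, stop)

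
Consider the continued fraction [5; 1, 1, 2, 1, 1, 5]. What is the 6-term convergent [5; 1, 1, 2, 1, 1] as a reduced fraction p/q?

a_0 = 5: 5/1
a_1 = 1: 6/1
a_2 = 1: 11/2
a_3 = 2: 28/5
a_4 = 1: 39/7
a_5 = 1: 67/12

67/12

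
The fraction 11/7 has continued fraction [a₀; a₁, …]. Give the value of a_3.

Run the Euclidean algorithm, recording each quotient:
11 = 1·7 + 4, so a_0 = 1
7 = 1·4 + 3, so a_1 = 1
4 = 1·3 + 1, so a_2 = 1
3 = 3·1 + 0, so a_3 = 3

3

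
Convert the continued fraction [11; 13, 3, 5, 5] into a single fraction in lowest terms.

12238/1105

Compute successive convergents:
a_0 = 11: 11/1
a_1 = 13: 144/13
a_2 = 3: 443/40
a_3 = 5: 2359/213
a_4 = 5: 12238/1105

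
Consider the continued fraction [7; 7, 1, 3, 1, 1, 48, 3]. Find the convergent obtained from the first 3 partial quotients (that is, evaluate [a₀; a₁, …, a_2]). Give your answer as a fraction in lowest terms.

a_0 = 7: 7/1
a_1 = 7: 50/7
a_2 = 1: 57/8

57/8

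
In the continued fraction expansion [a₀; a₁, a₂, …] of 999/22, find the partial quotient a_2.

2

Apply division with remainder until the remainder is 0:
999 ÷ 22 → quotient 45, remainder 9
22 ÷ 9 → quotient 2, remainder 4
9 ÷ 4 → quotient 2, remainder 1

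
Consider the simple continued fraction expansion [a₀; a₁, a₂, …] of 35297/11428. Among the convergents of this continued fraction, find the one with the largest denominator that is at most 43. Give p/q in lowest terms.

a_0 = 3: 3/1  (≤ bound)
a_1 = 11: 34/11  (≤ bound)
a_2 = 3: 105/34  (≤ bound)
a_3 = 1: 139/45  (> 43, stop)

105/34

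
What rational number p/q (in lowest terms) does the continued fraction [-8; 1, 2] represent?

-22/3

Use the convergent recurrence hₖ = aₖ·hₖ₋₁ + hₖ₋₂ (and likewise for the denominators kₖ):
a_0 = -8: -8/1
a_1 = 1: -7/1
a_2 = 2: -22/3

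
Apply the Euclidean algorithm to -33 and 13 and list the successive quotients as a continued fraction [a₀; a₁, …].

[-3; 2, 6]

Repeatedly divide and take the remainder:
-33 ÷ 13 → quotient -3, remainder 6
13 ÷ 6 → quotient 2, remainder 1
6 ÷ 1 → quotient 6, remainder 0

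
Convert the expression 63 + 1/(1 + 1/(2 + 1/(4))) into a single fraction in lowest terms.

828/13

a_0 = 63: 63/1
a_1 = 1: 64/1
a_2 = 2: 191/3
a_3 = 4: 828/13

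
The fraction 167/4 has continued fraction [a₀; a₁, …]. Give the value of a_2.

3

⌊167/4⌋ = 41, remainder 3
⌊4/3⌋ = 1, remainder 1
⌊3/1⌋ = 3, remainder 0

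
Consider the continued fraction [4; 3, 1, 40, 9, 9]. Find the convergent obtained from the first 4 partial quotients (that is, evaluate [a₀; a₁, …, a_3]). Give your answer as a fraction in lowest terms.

a_0 = 4: 4/1
a_1 = 3: 13/3
a_2 = 1: 17/4
a_3 = 40: 693/163

693/163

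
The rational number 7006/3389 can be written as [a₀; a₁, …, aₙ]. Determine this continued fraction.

[2; 14, 1, 6, 2, 1, 4, 2]

7006 = 2·3389 + 228, so a_0 = 2
3389 = 14·228 + 197, so a_1 = 14
228 = 1·197 + 31, so a_2 = 1
197 = 6·31 + 11, so a_3 = 6
31 = 2·11 + 9, so a_4 = 2
11 = 1·9 + 2, so a_5 = 1
9 = 4·2 + 1, so a_6 = 4
2 = 2·1 + 0, so a_7 = 2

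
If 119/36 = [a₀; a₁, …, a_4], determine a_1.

⌊119/36⌋ = 3, remainder 11
⌊36/11⌋ = 3, remainder 3

3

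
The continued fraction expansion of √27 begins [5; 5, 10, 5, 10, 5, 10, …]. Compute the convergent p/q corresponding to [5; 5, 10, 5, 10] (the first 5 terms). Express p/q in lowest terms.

13775/2651

Start with 10.
5 + 1/(10/1) = 5 + 1/10 = 51/10
10 + 1/(51/10) = 10 + 10/51 = 520/51
5 + 1/(520/51) = 5 + 51/520 = 2651/520
5 + 1/(2651/520) = 5 + 520/2651 = 13775/2651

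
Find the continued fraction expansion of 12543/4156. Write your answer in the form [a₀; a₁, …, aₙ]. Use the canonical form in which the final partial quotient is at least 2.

12543 = 3·4156 + 75, so a_0 = 3
4156 = 55·75 + 31, so a_1 = 55
75 = 2·31 + 13, so a_2 = 2
31 = 2·13 + 5, so a_3 = 2
13 = 2·5 + 3, so a_4 = 2
5 = 1·3 + 2, so a_5 = 1
3 = 1·2 + 1, so a_6 = 1
2 = 2·1 + 0, so a_7 = 2

[3; 55, 2, 2, 2, 1, 1, 2]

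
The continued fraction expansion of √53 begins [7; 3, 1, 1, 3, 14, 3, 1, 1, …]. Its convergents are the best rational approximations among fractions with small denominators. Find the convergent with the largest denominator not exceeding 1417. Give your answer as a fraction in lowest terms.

a_0 = 7: 7/1  (≤ bound)
a_1 = 3: 22/3  (≤ bound)
a_2 = 1: 29/4  (≤ bound)
a_3 = 1: 51/7  (≤ bound)
a_4 = 3: 182/25  (≤ bound)
a_5 = 14: 2599/357  (≤ bound)
a_6 = 3: 7979/1096  (≤ bound)
a_7 = 1: 10578/1453  (> 1417, stop)

7979/1096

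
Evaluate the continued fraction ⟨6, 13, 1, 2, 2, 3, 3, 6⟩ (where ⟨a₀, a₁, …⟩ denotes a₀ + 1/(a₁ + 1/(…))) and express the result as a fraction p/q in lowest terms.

a_0 = 6: 6/1
a_1 = 13: 79/13
a_2 = 1: 85/14
a_3 = 2: 249/41
a_4 = 2: 583/96
a_5 = 3: 1998/329
a_6 = 3: 6577/1083
a_7 = 6: 41460/6827

41460/6827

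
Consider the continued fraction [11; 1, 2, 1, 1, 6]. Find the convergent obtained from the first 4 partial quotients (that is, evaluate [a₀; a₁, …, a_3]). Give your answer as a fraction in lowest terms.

Starting at the tail and folding back:
Start with 1.
2 + 1/(1/1) = 2 + 1/1 = 3/1
1 + 1/(3/1) = 1 + 1/3 = 4/3
11 + 1/(4/3) = 11 + 3/4 = 47/4

47/4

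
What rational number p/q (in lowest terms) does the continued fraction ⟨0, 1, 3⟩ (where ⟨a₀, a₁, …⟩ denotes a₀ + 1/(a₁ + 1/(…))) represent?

3/4

Start with 3.
1 + 1/(3/1) = 1 + 1/3 = 4/3
0 + 1/(4/3) = 0 + 3/4 = 3/4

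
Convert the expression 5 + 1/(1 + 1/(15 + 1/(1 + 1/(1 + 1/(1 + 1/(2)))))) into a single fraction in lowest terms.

790/133

Build up convergents one term at a time:
a_0 = 5: 5/1
a_1 = 1: 6/1
a_2 = 15: 95/16
a_3 = 1: 101/17
a_4 = 1: 196/33
a_5 = 1: 297/50
a_6 = 2: 790/133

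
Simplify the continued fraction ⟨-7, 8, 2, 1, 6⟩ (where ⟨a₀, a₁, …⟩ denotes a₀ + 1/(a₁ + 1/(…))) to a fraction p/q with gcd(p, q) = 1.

-1149/167

a_0 = -7: -7/1
a_1 = 8: -55/8
a_2 = 2: -117/17
a_3 = 1: -172/25
a_4 = 6: -1149/167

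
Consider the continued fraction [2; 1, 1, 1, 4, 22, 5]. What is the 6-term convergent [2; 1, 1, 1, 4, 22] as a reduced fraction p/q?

822/311

Start with 22.
4 + 1/(22/1) = 4 + 1/22 = 89/22
1 + 1/(89/22) = 1 + 22/89 = 111/89
1 + 1/(111/89) = 1 + 89/111 = 200/111
1 + 1/(200/111) = 1 + 111/200 = 311/200
2 + 1/(311/200) = 2 + 200/311 = 822/311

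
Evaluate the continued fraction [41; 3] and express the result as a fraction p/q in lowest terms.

a_0 = 41: 41/1
a_1 = 3: 124/3

124/3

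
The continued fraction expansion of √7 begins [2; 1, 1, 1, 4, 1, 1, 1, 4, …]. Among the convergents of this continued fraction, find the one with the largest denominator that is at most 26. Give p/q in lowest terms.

45/17

List convergents until the denominator exceeds the bound:
a_0 = 2: 2/1  (≤ bound)
a_1 = 1: 3/1  (≤ bound)
a_2 = 1: 5/2  (≤ bound)
a_3 = 1: 8/3  (≤ bound)
a_4 = 4: 37/14  (≤ bound)
a_5 = 1: 45/17  (≤ bound)
a_6 = 1: 82/31  (> 26, stop)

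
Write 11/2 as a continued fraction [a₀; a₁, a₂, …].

[5; 2]

Repeatedly divide and take the remainder:
⌊11/2⌋ = 5, remainder 1
⌊2/1⌋ = 2, remainder 0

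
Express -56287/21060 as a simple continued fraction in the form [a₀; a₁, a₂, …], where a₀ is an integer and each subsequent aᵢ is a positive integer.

[-3; 3, 18, 10, 1, 7, 1, 3]

-56287 = -3·21060 + 6893, so a_0 = -3
21060 = 3·6893 + 381, so a_1 = 3
6893 = 18·381 + 35, so a_2 = 18
381 = 10·35 + 31, so a_3 = 10
35 = 1·31 + 4, so a_4 = 1
31 = 7·4 + 3, so a_5 = 7
4 = 1·3 + 1, so a_6 = 1
3 = 3·1 + 0, so a_7 = 3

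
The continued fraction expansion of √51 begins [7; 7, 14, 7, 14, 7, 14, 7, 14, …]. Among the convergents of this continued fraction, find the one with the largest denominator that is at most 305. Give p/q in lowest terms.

a_0 = 7: 7/1  (≤ bound)
a_1 = 7: 50/7  (≤ bound)
a_2 = 14: 707/99  (≤ bound)
a_3 = 7: 4999/700  (> 305, stop)

707/99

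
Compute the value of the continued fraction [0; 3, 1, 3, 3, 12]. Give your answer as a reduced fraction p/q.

160/603

Starting at the tail and folding back:
Start with 12.
3 + 1/(12/1) = 3 + 1/12 = 37/12
3 + 1/(37/12) = 3 + 12/37 = 123/37
1 + 1/(123/37) = 1 + 37/123 = 160/123
3 + 1/(160/123) = 3 + 123/160 = 603/160
0 + 1/(603/160) = 0 + 160/603 = 160/603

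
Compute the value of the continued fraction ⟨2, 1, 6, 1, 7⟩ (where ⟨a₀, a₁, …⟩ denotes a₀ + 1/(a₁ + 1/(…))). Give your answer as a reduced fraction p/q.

181/63

Build up convergents one term at a time:
a_0 = 2: 2/1
a_1 = 1: 3/1
a_2 = 6: 20/7
a_3 = 1: 23/8
a_4 = 7: 181/63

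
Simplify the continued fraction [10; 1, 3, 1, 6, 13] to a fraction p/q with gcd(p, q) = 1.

4825/447

Start with 13.
6 + 1/(13/1) = 6 + 1/13 = 79/13
1 + 1/(79/13) = 1 + 13/79 = 92/79
3 + 1/(92/79) = 3 + 79/92 = 355/92
1 + 1/(355/92) = 1 + 92/355 = 447/355
10 + 1/(447/355) = 10 + 355/447 = 4825/447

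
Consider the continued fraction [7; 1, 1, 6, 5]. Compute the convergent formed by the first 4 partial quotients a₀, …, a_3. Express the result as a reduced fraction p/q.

Collapse the nested fraction from the inside out:
Start with 6.
1 + 1/(6/1) = 1 + 1/6 = 7/6
1 + 1/(7/6) = 1 + 6/7 = 13/7
7 + 1/(13/7) = 7 + 7/13 = 98/13

98/13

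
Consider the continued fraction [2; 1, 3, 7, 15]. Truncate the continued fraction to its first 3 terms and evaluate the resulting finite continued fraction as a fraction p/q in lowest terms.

11/4

Start with 3.
1 + 1/(3/1) = 1 + 1/3 = 4/3
2 + 1/(4/3) = 2 + 3/4 = 11/4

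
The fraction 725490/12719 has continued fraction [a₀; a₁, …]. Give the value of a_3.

⌊725490/12719⌋ = 57, remainder 507
⌊12719/507⌋ = 25, remainder 44
⌊507/44⌋ = 11, remainder 23
⌊44/23⌋ = 1, remainder 21

1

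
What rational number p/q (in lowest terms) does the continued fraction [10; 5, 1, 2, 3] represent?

a_0 = 10: 10/1
a_1 = 5: 51/5
a_2 = 1: 61/6
a_3 = 2: 173/17
a_4 = 3: 580/57

580/57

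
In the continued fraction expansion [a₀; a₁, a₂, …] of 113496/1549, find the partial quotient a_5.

2

113496 ÷ 1549 → quotient 73, remainder 419
1549 ÷ 419 → quotient 3, remainder 292
419 ÷ 292 → quotient 1, remainder 127
292 ÷ 127 → quotient 2, remainder 38
127 ÷ 38 → quotient 3, remainder 13
38 ÷ 13 → quotient 2, remainder 12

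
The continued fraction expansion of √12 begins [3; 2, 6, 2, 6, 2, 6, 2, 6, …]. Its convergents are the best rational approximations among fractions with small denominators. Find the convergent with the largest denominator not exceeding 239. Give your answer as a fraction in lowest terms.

List convergents until the denominator exceeds the bound:
a_0 = 3: 3/1  (≤ bound)
a_1 = 2: 7/2  (≤ bound)
a_2 = 6: 45/13  (≤ bound)
a_3 = 2: 97/28  (≤ bound)
a_4 = 6: 627/181  (≤ bound)
a_5 = 2: 1351/390  (> 239, stop)

627/181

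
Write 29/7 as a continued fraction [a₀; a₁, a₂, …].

[4; 7]

Repeatedly divide and take the remainder:
⌊29/7⌋ = 4, remainder 1
⌊7/1⌋ = 7, remainder 0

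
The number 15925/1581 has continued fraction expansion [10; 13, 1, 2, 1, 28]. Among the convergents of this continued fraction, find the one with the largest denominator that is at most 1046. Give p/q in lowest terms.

a_0 = 10: 10/1  (≤ bound)
a_1 = 13: 131/13  (≤ bound)
a_2 = 1: 141/14  (≤ bound)
a_3 = 2: 413/41  (≤ bound)
a_4 = 1: 554/55  (≤ bound)
a_5 = 28: 15925/1581  (> 1046, stop)

554/55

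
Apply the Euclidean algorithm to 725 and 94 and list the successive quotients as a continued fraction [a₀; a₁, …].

Apply division with remainder until the remainder is 0:
⌊725/94⌋ = 7, remainder 67
⌊94/67⌋ = 1, remainder 27
⌊67/27⌋ = 2, remainder 13
⌊27/13⌋ = 2, remainder 1
⌊13/1⌋ = 13, remainder 0

[7; 1, 2, 2, 13]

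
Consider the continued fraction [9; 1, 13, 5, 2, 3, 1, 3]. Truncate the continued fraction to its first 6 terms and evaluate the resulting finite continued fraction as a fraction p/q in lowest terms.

a_0 = 9: 9/1
a_1 = 1: 10/1
a_2 = 13: 139/14
a_3 = 5: 705/71
a_4 = 2: 1549/156
a_5 = 3: 5352/539

5352/539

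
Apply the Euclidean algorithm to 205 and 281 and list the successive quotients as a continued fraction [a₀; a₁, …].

[0; 1, 2, 1, 2, 3, 3, 2]

Run the Euclidean algorithm, recording each quotient:
⌊205/281⌋ = 0, remainder 205
⌊281/205⌋ = 1, remainder 76
⌊205/76⌋ = 2, remainder 53
⌊76/53⌋ = 1, remainder 23
⌊53/23⌋ = 2, remainder 7
⌊23/7⌋ = 3, remainder 2
⌊7/2⌋ = 3, remainder 1
⌊2/1⌋ = 2, remainder 0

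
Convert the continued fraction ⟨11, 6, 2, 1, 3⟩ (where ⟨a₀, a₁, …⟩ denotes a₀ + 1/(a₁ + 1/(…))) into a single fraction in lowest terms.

781/70

Collapse the nested fraction from the inside out:
Start with 3.
1 + 1/(3/1) = 1 + 1/3 = 4/3
2 + 1/(4/3) = 2 + 3/4 = 11/4
6 + 1/(11/4) = 6 + 4/11 = 70/11
11 + 1/(70/11) = 11 + 11/70 = 781/70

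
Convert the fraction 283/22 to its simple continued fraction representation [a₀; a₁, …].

Apply division with remainder until the remainder is 0:
283 = 12·22 + 19, so a_0 = 12
22 = 1·19 + 3, so a_1 = 1
19 = 6·3 + 1, so a_2 = 6
3 = 3·1 + 0, so a_3 = 3

[12; 1, 6, 3]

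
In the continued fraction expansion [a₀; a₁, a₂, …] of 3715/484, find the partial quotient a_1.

1

⌊3715/484⌋ = 7, remainder 327
⌊484/327⌋ = 1, remainder 157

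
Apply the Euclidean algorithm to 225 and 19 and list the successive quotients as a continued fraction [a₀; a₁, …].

225 ÷ 19 → quotient 11, remainder 16
19 ÷ 16 → quotient 1, remainder 3
16 ÷ 3 → quotient 5, remainder 1
3 ÷ 1 → quotient 3, remainder 0

[11; 1, 5, 3]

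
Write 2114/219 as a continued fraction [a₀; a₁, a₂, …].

2114 ÷ 219 → quotient 9, remainder 143
219 ÷ 143 → quotient 1, remainder 76
143 ÷ 76 → quotient 1, remainder 67
76 ÷ 67 → quotient 1, remainder 9
67 ÷ 9 → quotient 7, remainder 4
9 ÷ 4 → quotient 2, remainder 1
4 ÷ 1 → quotient 4, remainder 0

[9; 1, 1, 1, 7, 2, 4]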